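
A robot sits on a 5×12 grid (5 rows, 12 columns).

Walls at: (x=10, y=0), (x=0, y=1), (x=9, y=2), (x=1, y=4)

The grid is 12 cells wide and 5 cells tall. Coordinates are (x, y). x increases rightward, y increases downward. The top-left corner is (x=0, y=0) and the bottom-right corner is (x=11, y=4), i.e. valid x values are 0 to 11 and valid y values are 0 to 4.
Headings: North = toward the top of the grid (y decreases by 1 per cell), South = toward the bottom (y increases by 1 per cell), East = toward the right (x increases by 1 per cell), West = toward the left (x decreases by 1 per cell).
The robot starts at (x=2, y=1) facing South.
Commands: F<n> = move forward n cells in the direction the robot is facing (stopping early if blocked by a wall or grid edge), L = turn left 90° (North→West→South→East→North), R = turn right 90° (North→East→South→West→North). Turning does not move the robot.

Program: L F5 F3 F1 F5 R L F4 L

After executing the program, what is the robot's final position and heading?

Start: (x=2, y=1), facing South
  L: turn left, now facing East
  F5: move forward 5, now at (x=7, y=1)
  F3: move forward 3, now at (x=10, y=1)
  F1: move forward 1, now at (x=11, y=1)
  F5: move forward 0/5 (blocked), now at (x=11, y=1)
  R: turn right, now facing South
  L: turn left, now facing East
  F4: move forward 0/4 (blocked), now at (x=11, y=1)
  L: turn left, now facing North
Final: (x=11, y=1), facing North

Answer: Final position: (x=11, y=1), facing North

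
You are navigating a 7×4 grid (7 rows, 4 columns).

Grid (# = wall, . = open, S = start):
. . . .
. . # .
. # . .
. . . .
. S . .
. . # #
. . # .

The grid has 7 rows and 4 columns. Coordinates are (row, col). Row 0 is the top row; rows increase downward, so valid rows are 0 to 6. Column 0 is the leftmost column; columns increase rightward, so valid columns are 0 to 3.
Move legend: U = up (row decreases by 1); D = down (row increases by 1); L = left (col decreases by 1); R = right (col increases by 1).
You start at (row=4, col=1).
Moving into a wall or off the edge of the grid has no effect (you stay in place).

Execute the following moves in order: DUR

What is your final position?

Answer: Final position: (row=4, col=2)

Derivation:
Start: (row=4, col=1)
  D (down): (row=4, col=1) -> (row=5, col=1)
  U (up): (row=5, col=1) -> (row=4, col=1)
  R (right): (row=4, col=1) -> (row=4, col=2)
Final: (row=4, col=2)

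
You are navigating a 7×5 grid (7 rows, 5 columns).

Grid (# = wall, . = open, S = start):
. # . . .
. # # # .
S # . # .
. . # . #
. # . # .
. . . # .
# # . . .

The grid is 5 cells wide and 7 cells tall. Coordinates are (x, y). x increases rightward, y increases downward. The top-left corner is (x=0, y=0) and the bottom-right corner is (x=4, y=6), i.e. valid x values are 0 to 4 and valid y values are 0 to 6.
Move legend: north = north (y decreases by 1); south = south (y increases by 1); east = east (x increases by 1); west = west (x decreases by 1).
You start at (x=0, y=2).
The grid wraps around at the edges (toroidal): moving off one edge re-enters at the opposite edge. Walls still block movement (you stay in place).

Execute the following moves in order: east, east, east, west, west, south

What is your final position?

Answer: Final position: (x=4, y=2)

Derivation:
Start: (x=0, y=2)
  [×3]east (east): blocked, stay at (x=0, y=2)
  west (west): (x=0, y=2) -> (x=4, y=2)
  west (west): blocked, stay at (x=4, y=2)
  south (south): blocked, stay at (x=4, y=2)
Final: (x=4, y=2)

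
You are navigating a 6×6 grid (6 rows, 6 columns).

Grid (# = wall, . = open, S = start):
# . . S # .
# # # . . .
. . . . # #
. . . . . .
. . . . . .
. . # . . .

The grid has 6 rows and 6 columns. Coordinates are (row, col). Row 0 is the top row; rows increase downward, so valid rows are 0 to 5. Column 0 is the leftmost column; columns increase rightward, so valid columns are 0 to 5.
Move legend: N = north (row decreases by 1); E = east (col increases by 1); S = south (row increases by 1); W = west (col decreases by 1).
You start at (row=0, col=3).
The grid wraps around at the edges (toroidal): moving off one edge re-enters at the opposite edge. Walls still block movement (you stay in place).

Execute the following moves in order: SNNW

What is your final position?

Answer: Final position: (row=5, col=3)

Derivation:
Start: (row=0, col=3)
  S (south): (row=0, col=3) -> (row=1, col=3)
  N (north): (row=1, col=3) -> (row=0, col=3)
  N (north): (row=0, col=3) -> (row=5, col=3)
  W (west): blocked, stay at (row=5, col=3)
Final: (row=5, col=3)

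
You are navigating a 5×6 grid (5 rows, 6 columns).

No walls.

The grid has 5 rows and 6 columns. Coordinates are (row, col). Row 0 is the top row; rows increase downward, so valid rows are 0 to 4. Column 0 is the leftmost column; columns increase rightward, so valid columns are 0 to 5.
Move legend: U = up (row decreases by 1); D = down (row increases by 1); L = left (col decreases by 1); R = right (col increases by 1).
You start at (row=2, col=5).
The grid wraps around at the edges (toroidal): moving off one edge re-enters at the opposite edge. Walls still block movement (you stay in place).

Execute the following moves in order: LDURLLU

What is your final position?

Start: (row=2, col=5)
  L (left): (row=2, col=5) -> (row=2, col=4)
  D (down): (row=2, col=4) -> (row=3, col=4)
  U (up): (row=3, col=4) -> (row=2, col=4)
  R (right): (row=2, col=4) -> (row=2, col=5)
  L (left): (row=2, col=5) -> (row=2, col=4)
  L (left): (row=2, col=4) -> (row=2, col=3)
  U (up): (row=2, col=3) -> (row=1, col=3)
Final: (row=1, col=3)

Answer: Final position: (row=1, col=3)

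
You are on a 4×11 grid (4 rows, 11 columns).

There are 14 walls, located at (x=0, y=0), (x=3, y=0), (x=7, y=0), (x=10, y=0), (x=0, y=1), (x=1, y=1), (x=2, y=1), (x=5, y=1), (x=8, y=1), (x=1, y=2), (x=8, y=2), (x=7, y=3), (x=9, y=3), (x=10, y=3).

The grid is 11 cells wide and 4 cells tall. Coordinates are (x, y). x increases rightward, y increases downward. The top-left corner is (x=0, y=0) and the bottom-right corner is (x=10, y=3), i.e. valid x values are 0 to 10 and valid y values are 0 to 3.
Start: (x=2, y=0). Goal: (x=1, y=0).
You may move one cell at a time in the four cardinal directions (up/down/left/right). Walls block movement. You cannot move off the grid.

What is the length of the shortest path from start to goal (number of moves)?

BFS from (x=2, y=0) until reaching (x=1, y=0):
  Distance 0: (x=2, y=0)
  Distance 1: (x=1, y=0)  <- goal reached here
One shortest path (1 moves): (x=2, y=0) -> (x=1, y=0)

Answer: Shortest path length: 1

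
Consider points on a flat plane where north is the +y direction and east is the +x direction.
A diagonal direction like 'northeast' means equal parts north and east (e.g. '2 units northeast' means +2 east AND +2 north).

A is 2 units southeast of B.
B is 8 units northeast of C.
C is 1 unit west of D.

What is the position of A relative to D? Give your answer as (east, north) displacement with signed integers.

Answer: A is at (east=9, north=6) relative to D.

Derivation:
Place D at the origin (east=0, north=0).
  C is 1 unit west of D: delta (east=-1, north=+0); C at (east=-1, north=0).
  B is 8 units northeast of C: delta (east=+8, north=+8); B at (east=7, north=8).
  A is 2 units southeast of B: delta (east=+2, north=-2); A at (east=9, north=6).
Therefore A relative to D: (east=9, north=6).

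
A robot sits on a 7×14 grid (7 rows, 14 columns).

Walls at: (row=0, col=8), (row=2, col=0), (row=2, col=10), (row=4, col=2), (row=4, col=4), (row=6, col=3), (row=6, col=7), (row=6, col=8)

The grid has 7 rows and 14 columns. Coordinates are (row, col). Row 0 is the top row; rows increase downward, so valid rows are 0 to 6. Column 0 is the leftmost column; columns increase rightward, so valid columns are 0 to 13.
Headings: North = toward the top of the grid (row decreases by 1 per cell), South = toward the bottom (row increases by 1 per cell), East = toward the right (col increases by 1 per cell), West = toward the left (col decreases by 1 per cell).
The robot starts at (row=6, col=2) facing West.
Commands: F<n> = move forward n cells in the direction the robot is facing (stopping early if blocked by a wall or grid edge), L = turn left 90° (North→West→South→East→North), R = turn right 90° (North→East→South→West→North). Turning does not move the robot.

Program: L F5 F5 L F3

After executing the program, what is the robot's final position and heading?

Answer: Final position: (row=6, col=2), facing East

Derivation:
Start: (row=6, col=2), facing West
  L: turn left, now facing South
  F5: move forward 0/5 (blocked), now at (row=6, col=2)
  F5: move forward 0/5 (blocked), now at (row=6, col=2)
  L: turn left, now facing East
  F3: move forward 0/3 (blocked), now at (row=6, col=2)
Final: (row=6, col=2), facing East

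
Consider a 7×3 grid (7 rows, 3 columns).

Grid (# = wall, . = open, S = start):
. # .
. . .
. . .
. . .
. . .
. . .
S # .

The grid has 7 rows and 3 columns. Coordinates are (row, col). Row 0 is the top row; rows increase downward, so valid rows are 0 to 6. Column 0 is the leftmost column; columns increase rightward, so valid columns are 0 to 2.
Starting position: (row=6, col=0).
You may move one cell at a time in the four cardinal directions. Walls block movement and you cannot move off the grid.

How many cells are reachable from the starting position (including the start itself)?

BFS flood-fill from (row=6, col=0):
  Distance 0: (row=6, col=0)
  Distance 1: (row=5, col=0)
  Distance 2: (row=4, col=0), (row=5, col=1)
  Distance 3: (row=3, col=0), (row=4, col=1), (row=5, col=2)
  Distance 4: (row=2, col=0), (row=3, col=1), (row=4, col=2), (row=6, col=2)
  Distance 5: (row=1, col=0), (row=2, col=1), (row=3, col=2)
  Distance 6: (row=0, col=0), (row=1, col=1), (row=2, col=2)
  Distance 7: (row=1, col=2)
  Distance 8: (row=0, col=2)
Total reachable: 19 (grid has 19 open cells total)

Answer: Reachable cells: 19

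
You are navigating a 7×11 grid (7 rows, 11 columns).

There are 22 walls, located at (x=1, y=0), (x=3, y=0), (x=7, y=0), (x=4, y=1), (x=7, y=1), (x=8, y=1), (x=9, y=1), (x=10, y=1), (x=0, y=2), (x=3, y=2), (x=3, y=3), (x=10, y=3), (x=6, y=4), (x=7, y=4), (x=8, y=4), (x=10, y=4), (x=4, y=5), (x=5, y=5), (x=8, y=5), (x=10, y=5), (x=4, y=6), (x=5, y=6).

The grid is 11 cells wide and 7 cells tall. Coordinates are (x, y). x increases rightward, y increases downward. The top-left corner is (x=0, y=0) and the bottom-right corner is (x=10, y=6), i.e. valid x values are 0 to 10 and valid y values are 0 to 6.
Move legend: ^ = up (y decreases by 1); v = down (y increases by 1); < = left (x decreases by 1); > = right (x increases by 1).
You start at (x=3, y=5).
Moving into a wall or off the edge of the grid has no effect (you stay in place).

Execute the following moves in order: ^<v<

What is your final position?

Start: (x=3, y=5)
  ^ (up): (x=3, y=5) -> (x=3, y=4)
  < (left): (x=3, y=4) -> (x=2, y=4)
  v (down): (x=2, y=4) -> (x=2, y=5)
  < (left): (x=2, y=5) -> (x=1, y=5)
Final: (x=1, y=5)

Answer: Final position: (x=1, y=5)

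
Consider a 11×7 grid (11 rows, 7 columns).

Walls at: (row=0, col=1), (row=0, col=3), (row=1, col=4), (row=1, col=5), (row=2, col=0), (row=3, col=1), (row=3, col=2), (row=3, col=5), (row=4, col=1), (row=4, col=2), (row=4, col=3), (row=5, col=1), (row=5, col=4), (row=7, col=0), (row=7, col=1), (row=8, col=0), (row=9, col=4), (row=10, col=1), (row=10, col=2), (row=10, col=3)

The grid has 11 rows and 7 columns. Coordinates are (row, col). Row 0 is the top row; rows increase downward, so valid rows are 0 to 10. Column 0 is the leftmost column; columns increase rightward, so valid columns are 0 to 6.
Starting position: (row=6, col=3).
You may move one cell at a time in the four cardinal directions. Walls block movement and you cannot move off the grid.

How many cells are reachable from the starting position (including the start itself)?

Answer: Reachable cells: 57

Derivation:
BFS flood-fill from (row=6, col=3):
  Distance 0: (row=6, col=3)
  Distance 1: (row=5, col=3), (row=6, col=2), (row=6, col=4), (row=7, col=3)
  Distance 2: (row=5, col=2), (row=6, col=1), (row=6, col=5), (row=7, col=2), (row=7, col=4), (row=8, col=3)
  Distance 3: (row=5, col=5), (row=6, col=0), (row=6, col=6), (row=7, col=5), (row=8, col=2), (row=8, col=4), (row=9, col=3)
  Distance 4: (row=4, col=5), (row=5, col=0), (row=5, col=6), (row=7, col=6), (row=8, col=1), (row=8, col=5), (row=9, col=2)
  Distance 5: (row=4, col=0), (row=4, col=4), (row=4, col=6), (row=8, col=6), (row=9, col=1), (row=9, col=5)
  Distance 6: (row=3, col=0), (row=3, col=4), (row=3, col=6), (row=9, col=0), (row=9, col=6), (row=10, col=5)
  Distance 7: (row=2, col=4), (row=2, col=6), (row=3, col=3), (row=10, col=0), (row=10, col=4), (row=10, col=6)
  Distance 8: (row=1, col=6), (row=2, col=3), (row=2, col=5)
  Distance 9: (row=0, col=6), (row=1, col=3), (row=2, col=2)
  Distance 10: (row=0, col=5), (row=1, col=2), (row=2, col=1)
  Distance 11: (row=0, col=2), (row=0, col=4), (row=1, col=1)
  Distance 12: (row=1, col=0)
  Distance 13: (row=0, col=0)
Total reachable: 57 (grid has 57 open cells total)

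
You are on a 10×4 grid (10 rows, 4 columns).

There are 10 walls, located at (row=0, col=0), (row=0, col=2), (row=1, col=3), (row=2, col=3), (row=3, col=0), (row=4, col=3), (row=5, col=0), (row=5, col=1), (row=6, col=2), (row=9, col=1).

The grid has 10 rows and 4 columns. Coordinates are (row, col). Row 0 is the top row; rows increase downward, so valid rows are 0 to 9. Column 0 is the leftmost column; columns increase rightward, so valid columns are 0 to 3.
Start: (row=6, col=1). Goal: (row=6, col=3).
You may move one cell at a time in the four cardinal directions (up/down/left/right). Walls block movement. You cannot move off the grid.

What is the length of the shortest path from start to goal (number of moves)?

Answer: Shortest path length: 4

Derivation:
BFS from (row=6, col=1) until reaching (row=6, col=3):
  Distance 0: (row=6, col=1)
  Distance 1: (row=6, col=0), (row=7, col=1)
  Distance 2: (row=7, col=0), (row=7, col=2), (row=8, col=1)
  Distance 3: (row=7, col=3), (row=8, col=0), (row=8, col=2)
  Distance 4: (row=6, col=3), (row=8, col=3), (row=9, col=0), (row=9, col=2)  <- goal reached here
One shortest path (4 moves): (row=6, col=1) -> (row=7, col=1) -> (row=7, col=2) -> (row=7, col=3) -> (row=6, col=3)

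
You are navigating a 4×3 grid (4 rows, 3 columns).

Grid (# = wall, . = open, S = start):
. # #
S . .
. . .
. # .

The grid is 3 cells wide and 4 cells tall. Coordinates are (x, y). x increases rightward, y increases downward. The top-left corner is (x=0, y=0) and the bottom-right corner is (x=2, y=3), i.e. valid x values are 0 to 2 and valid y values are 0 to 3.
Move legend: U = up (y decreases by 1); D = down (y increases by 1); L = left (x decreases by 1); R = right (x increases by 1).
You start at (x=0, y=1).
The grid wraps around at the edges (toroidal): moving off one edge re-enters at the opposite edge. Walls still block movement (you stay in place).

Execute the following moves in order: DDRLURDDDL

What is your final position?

Answer: Final position: (x=2, y=1)

Derivation:
Start: (x=0, y=1)
  D (down): (x=0, y=1) -> (x=0, y=2)
  D (down): (x=0, y=2) -> (x=0, y=3)
  R (right): blocked, stay at (x=0, y=3)
  L (left): (x=0, y=3) -> (x=2, y=3)
  U (up): (x=2, y=3) -> (x=2, y=2)
  R (right): (x=2, y=2) -> (x=0, y=2)
  D (down): (x=0, y=2) -> (x=0, y=3)
  D (down): (x=0, y=3) -> (x=0, y=0)
  D (down): (x=0, y=0) -> (x=0, y=1)
  L (left): (x=0, y=1) -> (x=2, y=1)
Final: (x=2, y=1)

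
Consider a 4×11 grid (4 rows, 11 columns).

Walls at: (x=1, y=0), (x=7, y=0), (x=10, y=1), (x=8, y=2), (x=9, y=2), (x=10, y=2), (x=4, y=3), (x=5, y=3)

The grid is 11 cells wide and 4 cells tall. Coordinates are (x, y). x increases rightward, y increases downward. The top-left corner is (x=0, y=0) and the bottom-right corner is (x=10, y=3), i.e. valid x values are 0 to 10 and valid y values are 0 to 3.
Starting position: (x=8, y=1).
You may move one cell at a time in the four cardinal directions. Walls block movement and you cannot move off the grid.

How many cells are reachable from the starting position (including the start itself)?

BFS flood-fill from (x=8, y=1):
  Distance 0: (x=8, y=1)
  Distance 1: (x=8, y=0), (x=7, y=1), (x=9, y=1)
  Distance 2: (x=9, y=0), (x=6, y=1), (x=7, y=2)
  Distance 3: (x=6, y=0), (x=10, y=0), (x=5, y=1), (x=6, y=2), (x=7, y=3)
  Distance 4: (x=5, y=0), (x=4, y=1), (x=5, y=2), (x=6, y=3), (x=8, y=3)
  Distance 5: (x=4, y=0), (x=3, y=1), (x=4, y=2), (x=9, y=3)
  Distance 6: (x=3, y=0), (x=2, y=1), (x=3, y=2), (x=10, y=3)
  Distance 7: (x=2, y=0), (x=1, y=1), (x=2, y=2), (x=3, y=3)
  Distance 8: (x=0, y=1), (x=1, y=2), (x=2, y=3)
  Distance 9: (x=0, y=0), (x=0, y=2), (x=1, y=3)
  Distance 10: (x=0, y=3)
Total reachable: 36 (grid has 36 open cells total)

Answer: Reachable cells: 36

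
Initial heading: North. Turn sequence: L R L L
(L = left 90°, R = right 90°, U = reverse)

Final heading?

Answer: Final heading: South

Derivation:
Start: North
  L (left (90° counter-clockwise)) -> West
  R (right (90° clockwise)) -> North
  L (left (90° counter-clockwise)) -> West
  L (left (90° counter-clockwise)) -> South
Final: South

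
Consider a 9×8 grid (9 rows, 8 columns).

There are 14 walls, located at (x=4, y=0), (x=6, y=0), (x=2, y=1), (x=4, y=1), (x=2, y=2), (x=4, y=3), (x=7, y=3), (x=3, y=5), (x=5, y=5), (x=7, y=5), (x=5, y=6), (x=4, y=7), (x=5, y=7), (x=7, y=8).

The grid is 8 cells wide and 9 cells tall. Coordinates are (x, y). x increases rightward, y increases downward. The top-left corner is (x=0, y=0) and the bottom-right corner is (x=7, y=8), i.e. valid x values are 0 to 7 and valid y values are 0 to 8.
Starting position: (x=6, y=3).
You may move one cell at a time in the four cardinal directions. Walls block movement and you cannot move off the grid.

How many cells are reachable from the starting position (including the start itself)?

BFS flood-fill from (x=6, y=3):
  Distance 0: (x=6, y=3)
  Distance 1: (x=6, y=2), (x=5, y=3), (x=6, y=4)
  Distance 2: (x=6, y=1), (x=5, y=2), (x=7, y=2), (x=5, y=4), (x=7, y=4), (x=6, y=5)
  Distance 3: (x=5, y=1), (x=7, y=1), (x=4, y=2), (x=4, y=4), (x=6, y=6)
  Distance 4: (x=5, y=0), (x=7, y=0), (x=3, y=2), (x=3, y=4), (x=4, y=5), (x=7, y=6), (x=6, y=7)
  Distance 5: (x=3, y=1), (x=3, y=3), (x=2, y=4), (x=4, y=6), (x=7, y=7), (x=6, y=8)
  Distance 6: (x=3, y=0), (x=2, y=3), (x=1, y=4), (x=2, y=5), (x=3, y=6), (x=5, y=8)
  Distance 7: (x=2, y=0), (x=1, y=3), (x=0, y=4), (x=1, y=5), (x=2, y=6), (x=3, y=7), (x=4, y=8)
  Distance 8: (x=1, y=0), (x=1, y=2), (x=0, y=3), (x=0, y=5), (x=1, y=6), (x=2, y=7), (x=3, y=8)
  Distance 9: (x=0, y=0), (x=1, y=1), (x=0, y=2), (x=0, y=6), (x=1, y=7), (x=2, y=8)
  Distance 10: (x=0, y=1), (x=0, y=7), (x=1, y=8)
  Distance 11: (x=0, y=8)
Total reachable: 58 (grid has 58 open cells total)

Answer: Reachable cells: 58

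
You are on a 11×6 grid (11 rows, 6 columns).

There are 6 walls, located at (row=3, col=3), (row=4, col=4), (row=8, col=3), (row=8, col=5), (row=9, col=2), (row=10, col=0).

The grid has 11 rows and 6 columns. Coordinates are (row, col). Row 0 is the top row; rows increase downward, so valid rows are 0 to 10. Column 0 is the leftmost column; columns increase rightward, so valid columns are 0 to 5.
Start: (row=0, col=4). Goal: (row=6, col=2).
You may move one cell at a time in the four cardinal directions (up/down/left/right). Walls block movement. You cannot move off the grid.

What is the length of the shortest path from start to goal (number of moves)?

Answer: Shortest path length: 8

Derivation:
BFS from (row=0, col=4) until reaching (row=6, col=2):
  Distance 0: (row=0, col=4)
  Distance 1: (row=0, col=3), (row=0, col=5), (row=1, col=4)
  Distance 2: (row=0, col=2), (row=1, col=3), (row=1, col=5), (row=2, col=4)
  Distance 3: (row=0, col=1), (row=1, col=2), (row=2, col=3), (row=2, col=5), (row=3, col=4)
  Distance 4: (row=0, col=0), (row=1, col=1), (row=2, col=2), (row=3, col=5)
  Distance 5: (row=1, col=0), (row=2, col=1), (row=3, col=2), (row=4, col=5)
  Distance 6: (row=2, col=0), (row=3, col=1), (row=4, col=2), (row=5, col=5)
  Distance 7: (row=3, col=0), (row=4, col=1), (row=4, col=3), (row=5, col=2), (row=5, col=4), (row=6, col=5)
  Distance 8: (row=4, col=0), (row=5, col=1), (row=5, col=3), (row=6, col=2), (row=6, col=4), (row=7, col=5)  <- goal reached here
One shortest path (8 moves): (row=0, col=4) -> (row=0, col=3) -> (row=0, col=2) -> (row=1, col=2) -> (row=2, col=2) -> (row=3, col=2) -> (row=4, col=2) -> (row=5, col=2) -> (row=6, col=2)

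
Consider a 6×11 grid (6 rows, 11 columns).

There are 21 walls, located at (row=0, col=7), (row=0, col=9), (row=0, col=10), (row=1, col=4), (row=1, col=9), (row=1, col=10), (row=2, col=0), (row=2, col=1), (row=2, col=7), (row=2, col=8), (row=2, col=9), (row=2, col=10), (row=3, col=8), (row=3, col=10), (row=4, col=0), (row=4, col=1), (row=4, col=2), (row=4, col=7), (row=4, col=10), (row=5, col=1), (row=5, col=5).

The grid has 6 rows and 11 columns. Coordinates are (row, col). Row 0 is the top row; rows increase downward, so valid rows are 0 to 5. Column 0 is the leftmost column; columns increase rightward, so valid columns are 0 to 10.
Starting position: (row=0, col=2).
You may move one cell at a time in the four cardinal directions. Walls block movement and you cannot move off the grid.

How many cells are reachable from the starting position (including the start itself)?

Answer: Reachable cells: 44

Derivation:
BFS flood-fill from (row=0, col=2):
  Distance 0: (row=0, col=2)
  Distance 1: (row=0, col=1), (row=0, col=3), (row=1, col=2)
  Distance 2: (row=0, col=0), (row=0, col=4), (row=1, col=1), (row=1, col=3), (row=2, col=2)
  Distance 3: (row=0, col=5), (row=1, col=0), (row=2, col=3), (row=3, col=2)
  Distance 4: (row=0, col=6), (row=1, col=5), (row=2, col=4), (row=3, col=1), (row=3, col=3)
  Distance 5: (row=1, col=6), (row=2, col=5), (row=3, col=0), (row=3, col=4), (row=4, col=3)
  Distance 6: (row=1, col=7), (row=2, col=6), (row=3, col=5), (row=4, col=4), (row=5, col=3)
  Distance 7: (row=1, col=8), (row=3, col=6), (row=4, col=5), (row=5, col=2), (row=5, col=4)
  Distance 8: (row=0, col=8), (row=3, col=7), (row=4, col=6)
  Distance 9: (row=5, col=6)
  Distance 10: (row=5, col=7)
  Distance 11: (row=5, col=8)
  Distance 12: (row=4, col=8), (row=5, col=9)
  Distance 13: (row=4, col=9), (row=5, col=10)
  Distance 14: (row=3, col=9)
Total reachable: 44 (grid has 45 open cells total)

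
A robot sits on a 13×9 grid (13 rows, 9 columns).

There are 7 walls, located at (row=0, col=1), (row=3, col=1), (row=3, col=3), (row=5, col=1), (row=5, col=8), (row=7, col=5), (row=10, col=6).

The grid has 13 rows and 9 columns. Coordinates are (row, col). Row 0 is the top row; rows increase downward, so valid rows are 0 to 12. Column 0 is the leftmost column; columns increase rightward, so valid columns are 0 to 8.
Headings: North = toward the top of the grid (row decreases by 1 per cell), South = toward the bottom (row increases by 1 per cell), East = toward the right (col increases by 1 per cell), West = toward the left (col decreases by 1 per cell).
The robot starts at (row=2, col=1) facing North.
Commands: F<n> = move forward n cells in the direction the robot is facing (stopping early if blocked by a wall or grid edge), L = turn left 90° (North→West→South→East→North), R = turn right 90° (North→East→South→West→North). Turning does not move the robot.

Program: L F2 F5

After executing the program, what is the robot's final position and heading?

Answer: Final position: (row=2, col=0), facing West

Derivation:
Start: (row=2, col=1), facing North
  L: turn left, now facing West
  F2: move forward 1/2 (blocked), now at (row=2, col=0)
  F5: move forward 0/5 (blocked), now at (row=2, col=0)
Final: (row=2, col=0), facing West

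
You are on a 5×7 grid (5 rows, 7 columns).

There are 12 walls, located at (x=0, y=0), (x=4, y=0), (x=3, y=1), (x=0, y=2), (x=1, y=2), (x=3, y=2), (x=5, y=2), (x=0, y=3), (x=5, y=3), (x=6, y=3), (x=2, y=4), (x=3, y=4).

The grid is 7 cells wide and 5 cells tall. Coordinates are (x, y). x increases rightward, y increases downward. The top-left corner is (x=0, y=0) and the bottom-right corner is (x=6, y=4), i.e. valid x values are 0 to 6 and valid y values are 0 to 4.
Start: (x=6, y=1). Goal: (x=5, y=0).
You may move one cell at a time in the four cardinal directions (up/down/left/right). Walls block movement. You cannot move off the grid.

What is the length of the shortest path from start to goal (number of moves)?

BFS from (x=6, y=1) until reaching (x=5, y=0):
  Distance 0: (x=6, y=1)
  Distance 1: (x=6, y=0), (x=5, y=1), (x=6, y=2)
  Distance 2: (x=5, y=0), (x=4, y=1)  <- goal reached here
One shortest path (2 moves): (x=6, y=1) -> (x=5, y=1) -> (x=5, y=0)

Answer: Shortest path length: 2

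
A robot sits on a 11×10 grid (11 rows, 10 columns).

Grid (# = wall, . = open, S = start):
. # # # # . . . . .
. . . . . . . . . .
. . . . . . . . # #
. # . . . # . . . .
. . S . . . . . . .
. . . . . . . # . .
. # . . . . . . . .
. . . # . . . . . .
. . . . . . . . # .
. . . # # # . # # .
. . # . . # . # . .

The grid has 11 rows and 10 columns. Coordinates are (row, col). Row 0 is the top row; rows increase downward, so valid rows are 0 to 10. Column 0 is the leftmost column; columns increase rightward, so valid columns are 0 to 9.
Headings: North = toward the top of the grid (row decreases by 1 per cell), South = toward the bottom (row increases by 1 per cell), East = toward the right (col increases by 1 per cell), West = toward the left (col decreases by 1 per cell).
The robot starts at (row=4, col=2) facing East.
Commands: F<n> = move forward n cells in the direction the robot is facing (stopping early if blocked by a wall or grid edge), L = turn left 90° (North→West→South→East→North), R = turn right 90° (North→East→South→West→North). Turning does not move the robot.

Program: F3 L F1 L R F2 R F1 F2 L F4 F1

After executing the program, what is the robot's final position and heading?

Start: (row=4, col=2), facing East
  F3: move forward 3, now at (row=4, col=5)
  L: turn left, now facing North
  F1: move forward 0/1 (blocked), now at (row=4, col=5)
  L: turn left, now facing West
  R: turn right, now facing North
  F2: move forward 0/2 (blocked), now at (row=4, col=5)
  R: turn right, now facing East
  F1: move forward 1, now at (row=4, col=6)
  F2: move forward 2, now at (row=4, col=8)
  L: turn left, now facing North
  F4: move forward 1/4 (blocked), now at (row=3, col=8)
  F1: move forward 0/1 (blocked), now at (row=3, col=8)
Final: (row=3, col=8), facing North

Answer: Final position: (row=3, col=8), facing North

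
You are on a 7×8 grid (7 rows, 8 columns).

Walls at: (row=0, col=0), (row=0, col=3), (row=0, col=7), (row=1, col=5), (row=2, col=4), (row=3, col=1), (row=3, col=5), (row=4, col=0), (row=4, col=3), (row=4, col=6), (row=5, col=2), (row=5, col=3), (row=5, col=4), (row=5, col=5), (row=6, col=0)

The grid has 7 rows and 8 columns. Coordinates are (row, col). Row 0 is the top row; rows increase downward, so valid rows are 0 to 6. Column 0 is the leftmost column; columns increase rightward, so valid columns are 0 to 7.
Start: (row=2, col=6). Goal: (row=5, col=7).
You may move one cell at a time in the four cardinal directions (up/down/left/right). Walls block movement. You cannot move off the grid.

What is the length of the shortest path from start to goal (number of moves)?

BFS from (row=2, col=6) until reaching (row=5, col=7):
  Distance 0: (row=2, col=6)
  Distance 1: (row=1, col=6), (row=2, col=5), (row=2, col=7), (row=3, col=6)
  Distance 2: (row=0, col=6), (row=1, col=7), (row=3, col=7)
  Distance 3: (row=0, col=5), (row=4, col=7)
  Distance 4: (row=0, col=4), (row=5, col=7)  <- goal reached here
One shortest path (4 moves): (row=2, col=6) -> (row=2, col=7) -> (row=3, col=7) -> (row=4, col=7) -> (row=5, col=7)

Answer: Shortest path length: 4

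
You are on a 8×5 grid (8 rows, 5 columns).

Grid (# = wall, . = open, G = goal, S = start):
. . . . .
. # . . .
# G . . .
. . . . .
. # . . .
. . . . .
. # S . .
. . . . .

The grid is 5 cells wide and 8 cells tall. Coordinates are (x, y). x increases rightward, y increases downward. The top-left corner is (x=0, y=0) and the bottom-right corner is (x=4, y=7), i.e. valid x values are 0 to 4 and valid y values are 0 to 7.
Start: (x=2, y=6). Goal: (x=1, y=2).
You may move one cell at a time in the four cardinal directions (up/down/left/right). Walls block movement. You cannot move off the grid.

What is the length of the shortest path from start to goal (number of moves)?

BFS from (x=2, y=6) until reaching (x=1, y=2):
  Distance 0: (x=2, y=6)
  Distance 1: (x=2, y=5), (x=3, y=6), (x=2, y=7)
  Distance 2: (x=2, y=4), (x=1, y=5), (x=3, y=5), (x=4, y=6), (x=1, y=7), (x=3, y=7)
  Distance 3: (x=2, y=3), (x=3, y=4), (x=0, y=5), (x=4, y=5), (x=0, y=7), (x=4, y=7)
  Distance 4: (x=2, y=2), (x=1, y=3), (x=3, y=3), (x=0, y=4), (x=4, y=4), (x=0, y=6)
  Distance 5: (x=2, y=1), (x=1, y=2), (x=3, y=2), (x=0, y=3), (x=4, y=3)  <- goal reached here
One shortest path (5 moves): (x=2, y=6) -> (x=2, y=5) -> (x=2, y=4) -> (x=2, y=3) -> (x=1, y=3) -> (x=1, y=2)

Answer: Shortest path length: 5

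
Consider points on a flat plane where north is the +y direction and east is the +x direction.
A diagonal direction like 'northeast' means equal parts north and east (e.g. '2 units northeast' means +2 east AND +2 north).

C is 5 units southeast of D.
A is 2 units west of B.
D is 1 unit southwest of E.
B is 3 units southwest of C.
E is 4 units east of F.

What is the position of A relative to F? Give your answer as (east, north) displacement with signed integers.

Place F at the origin (east=0, north=0).
  E is 4 units east of F: delta (east=+4, north=+0); E at (east=4, north=0).
  D is 1 unit southwest of E: delta (east=-1, north=-1); D at (east=3, north=-1).
  C is 5 units southeast of D: delta (east=+5, north=-5); C at (east=8, north=-6).
  B is 3 units southwest of C: delta (east=-3, north=-3); B at (east=5, north=-9).
  A is 2 units west of B: delta (east=-2, north=+0); A at (east=3, north=-9).
Therefore A relative to F: (east=3, north=-9).

Answer: A is at (east=3, north=-9) relative to F.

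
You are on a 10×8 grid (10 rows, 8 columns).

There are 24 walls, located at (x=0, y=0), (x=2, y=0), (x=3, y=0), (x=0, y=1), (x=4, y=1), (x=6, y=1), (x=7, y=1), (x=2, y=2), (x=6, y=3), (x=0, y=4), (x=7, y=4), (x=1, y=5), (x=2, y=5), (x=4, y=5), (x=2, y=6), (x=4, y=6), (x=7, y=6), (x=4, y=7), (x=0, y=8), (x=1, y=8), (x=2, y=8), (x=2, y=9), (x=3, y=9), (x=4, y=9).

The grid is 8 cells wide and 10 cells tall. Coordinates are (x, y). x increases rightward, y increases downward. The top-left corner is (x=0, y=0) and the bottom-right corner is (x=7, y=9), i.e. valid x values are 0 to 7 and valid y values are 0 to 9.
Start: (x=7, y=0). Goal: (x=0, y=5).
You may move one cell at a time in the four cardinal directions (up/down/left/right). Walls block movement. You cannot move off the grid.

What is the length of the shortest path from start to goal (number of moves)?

BFS from (x=7, y=0) until reaching (x=0, y=5):
  Distance 0: (x=7, y=0)
  Distance 1: (x=6, y=0)
  Distance 2: (x=5, y=0)
  Distance 3: (x=4, y=0), (x=5, y=1)
  Distance 4: (x=5, y=2)
  Distance 5: (x=4, y=2), (x=6, y=2), (x=5, y=3)
  Distance 6: (x=3, y=2), (x=7, y=2), (x=4, y=3), (x=5, y=4)
  Distance 7: (x=3, y=1), (x=3, y=3), (x=7, y=3), (x=4, y=4), (x=6, y=4), (x=5, y=5)
  Distance 8: (x=2, y=1), (x=2, y=3), (x=3, y=4), (x=6, y=5), (x=5, y=6)
  Distance 9: (x=1, y=1), (x=1, y=3), (x=2, y=4), (x=3, y=5), (x=7, y=5), (x=6, y=6), (x=5, y=7)
  Distance 10: (x=1, y=0), (x=1, y=2), (x=0, y=3), (x=1, y=4), (x=3, y=6), (x=6, y=7), (x=5, y=8)
  Distance 11: (x=0, y=2), (x=3, y=7), (x=7, y=7), (x=4, y=8), (x=6, y=8), (x=5, y=9)
  Distance 12: (x=2, y=7), (x=3, y=8), (x=7, y=8), (x=6, y=9)
  Distance 13: (x=1, y=7), (x=7, y=9)
  Distance 14: (x=1, y=6), (x=0, y=7)
  Distance 15: (x=0, y=6)
  Distance 16: (x=0, y=5)  <- goal reached here
One shortest path (16 moves): (x=7, y=0) -> (x=6, y=0) -> (x=5, y=0) -> (x=5, y=1) -> (x=5, y=2) -> (x=4, y=2) -> (x=3, y=2) -> (x=3, y=3) -> (x=3, y=4) -> (x=3, y=5) -> (x=3, y=6) -> (x=3, y=7) -> (x=2, y=7) -> (x=1, y=7) -> (x=0, y=7) -> (x=0, y=6) -> (x=0, y=5)

Answer: Shortest path length: 16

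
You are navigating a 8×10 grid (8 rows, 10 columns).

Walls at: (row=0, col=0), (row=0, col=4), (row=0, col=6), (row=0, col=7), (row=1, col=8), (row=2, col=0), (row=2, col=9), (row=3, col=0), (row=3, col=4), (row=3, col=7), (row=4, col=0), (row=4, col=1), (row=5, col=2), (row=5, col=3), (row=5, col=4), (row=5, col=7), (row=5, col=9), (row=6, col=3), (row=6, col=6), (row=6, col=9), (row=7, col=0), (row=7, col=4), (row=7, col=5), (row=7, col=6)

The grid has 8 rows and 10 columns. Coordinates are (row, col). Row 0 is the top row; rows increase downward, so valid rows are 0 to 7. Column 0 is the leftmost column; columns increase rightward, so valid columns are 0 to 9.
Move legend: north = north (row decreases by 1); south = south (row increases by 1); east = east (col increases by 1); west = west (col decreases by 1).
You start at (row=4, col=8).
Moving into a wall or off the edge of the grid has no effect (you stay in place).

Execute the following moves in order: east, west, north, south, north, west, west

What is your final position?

Start: (row=4, col=8)
  east (east): (row=4, col=8) -> (row=4, col=9)
  west (west): (row=4, col=9) -> (row=4, col=8)
  north (north): (row=4, col=8) -> (row=3, col=8)
  south (south): (row=3, col=8) -> (row=4, col=8)
  north (north): (row=4, col=8) -> (row=3, col=8)
  west (west): blocked, stay at (row=3, col=8)
  west (west): blocked, stay at (row=3, col=8)
Final: (row=3, col=8)

Answer: Final position: (row=3, col=8)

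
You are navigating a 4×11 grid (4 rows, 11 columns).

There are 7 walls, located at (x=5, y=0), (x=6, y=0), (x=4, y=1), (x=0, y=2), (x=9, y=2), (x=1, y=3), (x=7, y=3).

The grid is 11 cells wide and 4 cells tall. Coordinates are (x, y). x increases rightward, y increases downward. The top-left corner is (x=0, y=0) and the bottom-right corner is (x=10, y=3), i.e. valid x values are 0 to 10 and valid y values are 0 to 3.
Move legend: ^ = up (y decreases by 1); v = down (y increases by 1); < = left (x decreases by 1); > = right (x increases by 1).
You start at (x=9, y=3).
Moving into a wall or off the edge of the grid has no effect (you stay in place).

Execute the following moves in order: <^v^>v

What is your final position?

Start: (x=9, y=3)
  < (left): (x=9, y=3) -> (x=8, y=3)
  ^ (up): (x=8, y=3) -> (x=8, y=2)
  v (down): (x=8, y=2) -> (x=8, y=3)
  ^ (up): (x=8, y=3) -> (x=8, y=2)
  > (right): blocked, stay at (x=8, y=2)
  v (down): (x=8, y=2) -> (x=8, y=3)
Final: (x=8, y=3)

Answer: Final position: (x=8, y=3)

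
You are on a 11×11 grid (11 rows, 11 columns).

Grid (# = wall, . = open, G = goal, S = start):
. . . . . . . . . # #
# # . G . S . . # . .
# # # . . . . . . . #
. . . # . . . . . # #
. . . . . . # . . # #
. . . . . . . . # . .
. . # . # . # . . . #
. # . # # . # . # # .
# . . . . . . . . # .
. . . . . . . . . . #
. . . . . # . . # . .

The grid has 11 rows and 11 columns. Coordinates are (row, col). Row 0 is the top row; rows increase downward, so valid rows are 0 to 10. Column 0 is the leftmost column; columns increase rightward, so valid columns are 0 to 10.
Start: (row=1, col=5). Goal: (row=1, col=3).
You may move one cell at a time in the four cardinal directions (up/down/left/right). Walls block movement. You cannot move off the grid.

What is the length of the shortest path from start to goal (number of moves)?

Answer: Shortest path length: 2

Derivation:
BFS from (row=1, col=5) until reaching (row=1, col=3):
  Distance 0: (row=1, col=5)
  Distance 1: (row=0, col=5), (row=1, col=4), (row=1, col=6), (row=2, col=5)
  Distance 2: (row=0, col=4), (row=0, col=6), (row=1, col=3), (row=1, col=7), (row=2, col=4), (row=2, col=6), (row=3, col=5)  <- goal reached here
One shortest path (2 moves): (row=1, col=5) -> (row=1, col=4) -> (row=1, col=3)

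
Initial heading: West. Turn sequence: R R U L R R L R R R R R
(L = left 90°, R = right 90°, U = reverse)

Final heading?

Start: West
  R (right (90° clockwise)) -> North
  R (right (90° clockwise)) -> East
  U (U-turn (180°)) -> West
  L (left (90° counter-clockwise)) -> South
  R (right (90° clockwise)) -> West
  R (right (90° clockwise)) -> North
  L (left (90° counter-clockwise)) -> West
  R (right (90° clockwise)) -> North
  R (right (90° clockwise)) -> East
  R (right (90° clockwise)) -> South
  R (right (90° clockwise)) -> West
  R (right (90° clockwise)) -> North
Final: North

Answer: Final heading: North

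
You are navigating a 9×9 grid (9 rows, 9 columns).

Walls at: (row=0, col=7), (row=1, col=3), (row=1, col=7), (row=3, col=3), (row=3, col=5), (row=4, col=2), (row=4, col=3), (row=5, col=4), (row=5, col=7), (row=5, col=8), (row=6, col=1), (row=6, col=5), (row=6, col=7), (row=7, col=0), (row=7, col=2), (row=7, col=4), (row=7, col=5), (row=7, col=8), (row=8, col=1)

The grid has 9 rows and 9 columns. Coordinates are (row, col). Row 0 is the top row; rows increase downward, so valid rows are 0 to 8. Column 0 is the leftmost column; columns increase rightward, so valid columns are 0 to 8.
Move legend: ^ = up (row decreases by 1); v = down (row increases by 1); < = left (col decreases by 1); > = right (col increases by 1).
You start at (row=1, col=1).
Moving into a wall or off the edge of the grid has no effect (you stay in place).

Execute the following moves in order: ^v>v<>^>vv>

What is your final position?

Start: (row=1, col=1)
  ^ (up): (row=1, col=1) -> (row=0, col=1)
  v (down): (row=0, col=1) -> (row=1, col=1)
  > (right): (row=1, col=1) -> (row=1, col=2)
  v (down): (row=1, col=2) -> (row=2, col=2)
  < (left): (row=2, col=2) -> (row=2, col=1)
  > (right): (row=2, col=1) -> (row=2, col=2)
  ^ (up): (row=2, col=2) -> (row=1, col=2)
  > (right): blocked, stay at (row=1, col=2)
  v (down): (row=1, col=2) -> (row=2, col=2)
  v (down): (row=2, col=2) -> (row=3, col=2)
  > (right): blocked, stay at (row=3, col=2)
Final: (row=3, col=2)

Answer: Final position: (row=3, col=2)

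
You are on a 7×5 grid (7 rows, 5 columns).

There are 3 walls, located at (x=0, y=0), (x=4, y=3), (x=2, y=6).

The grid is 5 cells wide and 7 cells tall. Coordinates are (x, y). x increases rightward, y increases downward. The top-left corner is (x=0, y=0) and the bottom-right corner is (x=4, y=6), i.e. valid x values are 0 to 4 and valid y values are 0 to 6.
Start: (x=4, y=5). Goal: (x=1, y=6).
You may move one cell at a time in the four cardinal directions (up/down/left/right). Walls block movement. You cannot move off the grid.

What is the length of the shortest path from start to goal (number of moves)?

Answer: Shortest path length: 4

Derivation:
BFS from (x=4, y=5) until reaching (x=1, y=6):
  Distance 0: (x=4, y=5)
  Distance 1: (x=4, y=4), (x=3, y=5), (x=4, y=6)
  Distance 2: (x=3, y=4), (x=2, y=5), (x=3, y=6)
  Distance 3: (x=3, y=3), (x=2, y=4), (x=1, y=5)
  Distance 4: (x=3, y=2), (x=2, y=3), (x=1, y=4), (x=0, y=5), (x=1, y=6)  <- goal reached here
One shortest path (4 moves): (x=4, y=5) -> (x=3, y=5) -> (x=2, y=5) -> (x=1, y=5) -> (x=1, y=6)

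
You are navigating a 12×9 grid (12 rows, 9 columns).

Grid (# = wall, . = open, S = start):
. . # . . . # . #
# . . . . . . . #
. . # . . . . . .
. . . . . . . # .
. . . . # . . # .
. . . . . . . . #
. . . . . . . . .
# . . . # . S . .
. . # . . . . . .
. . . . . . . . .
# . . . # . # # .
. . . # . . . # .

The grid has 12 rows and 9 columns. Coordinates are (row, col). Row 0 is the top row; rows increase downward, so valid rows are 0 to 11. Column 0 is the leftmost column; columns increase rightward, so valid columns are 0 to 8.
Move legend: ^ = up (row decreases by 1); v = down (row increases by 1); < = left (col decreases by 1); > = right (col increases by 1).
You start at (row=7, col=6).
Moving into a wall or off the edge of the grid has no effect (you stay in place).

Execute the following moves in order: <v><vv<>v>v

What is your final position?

Start: (row=7, col=6)
  < (left): (row=7, col=6) -> (row=7, col=5)
  v (down): (row=7, col=5) -> (row=8, col=5)
  > (right): (row=8, col=5) -> (row=8, col=6)
  < (left): (row=8, col=6) -> (row=8, col=5)
  v (down): (row=8, col=5) -> (row=9, col=5)
  v (down): (row=9, col=5) -> (row=10, col=5)
  < (left): blocked, stay at (row=10, col=5)
  > (right): blocked, stay at (row=10, col=5)
  v (down): (row=10, col=5) -> (row=11, col=5)
  > (right): (row=11, col=5) -> (row=11, col=6)
  v (down): blocked, stay at (row=11, col=6)
Final: (row=11, col=6)

Answer: Final position: (row=11, col=6)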